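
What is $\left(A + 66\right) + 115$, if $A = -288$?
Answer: $-107$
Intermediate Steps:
$\left(A + 66\right) + 115 = \left(-288 + 66\right) + 115 = -222 + 115 = -107$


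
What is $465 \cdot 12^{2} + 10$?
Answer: $66970$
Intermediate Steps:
$465 \cdot 12^{2} + 10 = 465 \cdot 144 + 10 = 66960 + 10 = 66970$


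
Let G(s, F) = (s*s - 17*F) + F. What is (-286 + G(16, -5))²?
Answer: 2500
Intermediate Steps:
G(s, F) = s² - 16*F (G(s, F) = (s² - 17*F) + F = s² - 16*F)
(-286 + G(16, -5))² = (-286 + (16² - 16*(-5)))² = (-286 + (256 + 80))² = (-286 + 336)² = 50² = 2500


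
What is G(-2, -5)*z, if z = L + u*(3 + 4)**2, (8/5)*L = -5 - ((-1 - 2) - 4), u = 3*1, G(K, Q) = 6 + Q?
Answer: 593/4 ≈ 148.25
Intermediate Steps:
u = 3
L = 5/4 (L = 5*(-5 - ((-1 - 2) - 4))/8 = 5*(-5 - (-3 - 4))/8 = 5*(-5 - 1*(-7))/8 = 5*(-5 + 7)/8 = (5/8)*2 = 5/4 ≈ 1.2500)
z = 593/4 (z = 5/4 + 3*(3 + 4)**2 = 5/4 + 3*7**2 = 5/4 + 3*49 = 5/4 + 147 = 593/4 ≈ 148.25)
G(-2, -5)*z = (6 - 5)*(593/4) = 1*(593/4) = 593/4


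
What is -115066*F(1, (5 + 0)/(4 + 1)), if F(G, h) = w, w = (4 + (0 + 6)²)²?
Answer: -184105600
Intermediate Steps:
w = 1600 (w = (4 + 6²)² = (4 + 36)² = 40² = 1600)
F(G, h) = 1600
-115066*F(1, (5 + 0)/(4 + 1)) = -115066*1600 = -184105600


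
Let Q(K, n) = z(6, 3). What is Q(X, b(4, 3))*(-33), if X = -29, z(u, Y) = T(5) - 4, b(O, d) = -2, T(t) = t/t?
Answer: 99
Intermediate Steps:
T(t) = 1
z(u, Y) = -3 (z(u, Y) = 1 - 4 = -3)
Q(K, n) = -3
Q(X, b(4, 3))*(-33) = -3*(-33) = 99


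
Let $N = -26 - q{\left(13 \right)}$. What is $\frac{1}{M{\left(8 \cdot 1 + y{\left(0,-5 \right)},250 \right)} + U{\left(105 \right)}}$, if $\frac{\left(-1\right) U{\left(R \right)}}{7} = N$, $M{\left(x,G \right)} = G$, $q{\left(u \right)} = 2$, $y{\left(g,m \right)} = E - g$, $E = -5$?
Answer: $\frac{1}{446} \approx 0.0022422$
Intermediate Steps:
$y{\left(g,m \right)} = -5 - g$
$N = -28$ ($N = -26 - 2 = -28$)
$U{\left(R \right)} = 196$ ($U{\left(R \right)} = \left(-7\right) \left(-28\right) = 196$)
$\frac{1}{M{\left(8 \cdot 1 + y{\left(0,-5 \right)},250 \right)} + U{\left(105 \right)}} = \frac{1}{250 + 196} = \frac{1}{446}$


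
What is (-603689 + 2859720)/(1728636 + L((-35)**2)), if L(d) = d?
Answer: 2256031/1729861 ≈ 1.3042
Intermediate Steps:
(-603689 + 2859720)/(1728636 + L((-35)**2)) = (-603689 + 2859720)/(1728636 + (-35)**2) = 2256031/(1728636 + 1225) = 2256031/1729861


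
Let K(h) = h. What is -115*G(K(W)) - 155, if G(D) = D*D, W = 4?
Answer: -1995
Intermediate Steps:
G(D) = D²
-115*G(K(W)) - 155 = -115*4² - 155 = -115*16 - 155 = -1840 - 155 = -1995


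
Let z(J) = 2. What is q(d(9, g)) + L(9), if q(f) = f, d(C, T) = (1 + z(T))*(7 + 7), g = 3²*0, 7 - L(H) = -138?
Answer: 187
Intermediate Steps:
L(H) = 145 (L(H) = 7 - 1*(-138) = 7 + 138 = 145)
g = 0 (g = 9*0 = 0)
d(C, T) = 42 (d(C, T) = (1 + 2)*(7 + 7) = 3*14 = 42)
q(d(9, g)) + L(9) = 42 + 145 = 187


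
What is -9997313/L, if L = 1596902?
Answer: -9997313/1596902 ≈ -6.2604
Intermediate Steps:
-9997313/L = -9997313/1596902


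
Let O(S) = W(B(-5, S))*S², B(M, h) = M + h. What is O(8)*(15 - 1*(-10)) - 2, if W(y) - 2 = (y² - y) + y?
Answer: 17598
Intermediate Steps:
W(y) = 2 + y² (W(y) = 2 + ((y² - y) + y) = 2 + y²)
O(S) = S²*(2 + (-5 + S)²) (O(S) = (2 + (-5 + S)²)*S² = S²*(2 + (-5 + S)²))
O(8)*(15 - 1*(-10)) - 2 = (8²*(2 + (-5 + 8)²))*(15 - 1*(-10)) - 2 = (64*(2 + 3²))*(15 + 10) - 2 = (64*(2 + 9))*25 - 2 = (64*11)*25 - 2 = 704*25 - 2 = 17600 - 2 = 17598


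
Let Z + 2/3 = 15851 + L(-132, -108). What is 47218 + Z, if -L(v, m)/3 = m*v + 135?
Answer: 59686/3 ≈ 19895.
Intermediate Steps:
L(v, m) = -405 - 3*m*v (L(v, m) = -3*(m*v + 135) = -3*(135 + m*v) = -405 - 3*m*v)
Z = -81968/3 (Z = -⅔ + (15851 + (-405 - 3*(-108)*(-132))) = -⅔ + (15851 + (-405 - 42768)) = -⅔ + (15851 - 43173) = -⅔ - 27322 = -81968/3 ≈ -27323.)
47218 + Z = 47218 - 81968/3 = 59686/3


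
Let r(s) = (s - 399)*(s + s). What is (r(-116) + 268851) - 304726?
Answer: 83605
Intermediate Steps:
r(s) = 2*s*(-399 + s) (r(s) = (-399 + s)*(2*s) = 2*s*(-399 + s))
(r(-116) + 268851) - 304726 = (2*(-116)*(-399 - 116) + 268851) - 304726 = (2*(-116)*(-515) + 268851) - 304726 = (119480 + 268851) - 304726 = 388331 - 304726 = 83605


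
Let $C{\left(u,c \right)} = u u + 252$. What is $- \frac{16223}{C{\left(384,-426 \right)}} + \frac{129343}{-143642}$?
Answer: $- \frac{10717650005}{10608536268} \approx -1.0103$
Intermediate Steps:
$C{\left(u,c \right)} = 252 + u^{2}$ ($C{\left(u,c \right)} = u^{2} + 252 = 252 + u^{2}$)
$- \frac{16223}{C{\left(384,-426 \right)}} + \frac{129343}{-143642} = - \frac{16223}{252 + 384^{2}} + \frac{129343}{-143642} = - \frac{16223}{252 + 147456} + 129343 \left(- \frac{1}{143642}\right) = - \frac{16223}{147708} - \frac{129343}{143642} = - \frac{10717650005}{10608536268}$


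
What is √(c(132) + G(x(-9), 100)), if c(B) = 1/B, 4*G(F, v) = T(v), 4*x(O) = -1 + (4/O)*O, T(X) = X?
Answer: √108933/66 ≈ 5.0008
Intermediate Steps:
x(O) = ¾ (x(O) = (-1 + (4/O)*O)/4 = (-1 + 4)/4 = (¼)*3 = ¾)
G(F, v) = v/4
√(c(132) + G(x(-9), 100)) = √(1/132 + (¼)*100) = √(1/132 + 25) = √(3301/132) = √108933/66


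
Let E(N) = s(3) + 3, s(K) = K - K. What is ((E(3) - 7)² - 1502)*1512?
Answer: -2246832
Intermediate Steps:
s(K) = 0
E(N) = 3 (E(N) = 0 + 3 = 3)
((E(3) - 7)² - 1502)*1512 = ((3 - 7)² - 1502)*1512 = ((-4)² - 1502)*1512 = (16 - 1502)*1512 = -1486*1512 = -2246832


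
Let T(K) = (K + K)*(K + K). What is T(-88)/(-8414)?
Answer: -15488/4207 ≈ -3.6815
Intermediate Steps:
T(K) = 4*K² (T(K) = (2*K)*(2*K) = 4*K²)
T(-88)/(-8414) = (4*(-88)²)/(-8414) = (4*7744)*(-1/8414) = 30976*(-1/8414) = -15488/4207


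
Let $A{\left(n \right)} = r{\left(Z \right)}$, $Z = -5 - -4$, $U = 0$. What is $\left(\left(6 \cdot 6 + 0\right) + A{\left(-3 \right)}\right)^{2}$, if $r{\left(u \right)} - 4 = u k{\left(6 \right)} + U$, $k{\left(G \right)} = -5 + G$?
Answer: $1521$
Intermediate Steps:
$Z = -1$ ($Z = -5 + 4 = -1$)
$r{\left(u \right)} = 4 + u$ ($r{\left(u \right)} = 4 + \left(u \left(-5 + 6\right) + 0\right) = 4 + \left(u 1 + 0\right) = 4 + \left(u + 0\right) = 4 + u$)
$A{\left(n \right)} = 3$ ($A{\left(n \right)} = 4 - 1 = 3$)
$\left(\left(6 \cdot 6 + 0\right) + A{\left(-3 \right)}\right)^{2} = \left(\left(6 \cdot 6 + 0\right) + 3\right)^{2} = \left(\left(36 + 0\right) + 3\right)^{2} = \left(36 + 3\right)^{2} = 39^{2} = 1521$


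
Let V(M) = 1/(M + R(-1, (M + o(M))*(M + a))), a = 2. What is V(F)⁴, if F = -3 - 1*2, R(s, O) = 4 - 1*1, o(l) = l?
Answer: 1/16 ≈ 0.062500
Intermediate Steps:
R(s, O) = 3 (R(s, O) = 4 - 1 = 3)
F = -5 (F = -3 - 2 = -5)
V(M) = 1/(3 + M) (V(M) = 1/(M + 3) = 1/(3 + M))
V(F)⁴ = (1/(3 - 5))⁴ = (1/(-2))⁴ = (-½)⁴ = 1/16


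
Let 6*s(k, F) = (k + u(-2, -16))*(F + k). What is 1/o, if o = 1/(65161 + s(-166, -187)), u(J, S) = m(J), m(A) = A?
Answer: 75045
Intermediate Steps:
u(J, S) = J
s(k, F) = (-2 + k)*(F + k)/6 (s(k, F) = ((k - 2)*(F + k))/6 = ((-2 + k)*(F + k))/6 = (-2 + k)*(F + k)/6)
o = 1/75045 (o = 1/(65161 + (-⅓*(-187) - ⅓*(-166) + (⅙)*(-166)² + (⅙)*(-187)*(-166))) = 1/(65161 + (187/3 + 166/3 + (⅙)*27556 + 15521/3)) = 1/(65161 + (187/3 + 166/3 + 13778/3 + 15521/3)) = 1/(65161 + 9884) = 1/75045 ≈ 1.3325e-5)
1/o = 1/(1/75045) = 75045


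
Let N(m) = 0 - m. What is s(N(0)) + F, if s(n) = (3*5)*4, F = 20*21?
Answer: 480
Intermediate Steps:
N(m) = -m
F = 420
s(n) = 60 (s(n) = 15*4 = 60)
s(N(0)) + F = 60 + 420 = 480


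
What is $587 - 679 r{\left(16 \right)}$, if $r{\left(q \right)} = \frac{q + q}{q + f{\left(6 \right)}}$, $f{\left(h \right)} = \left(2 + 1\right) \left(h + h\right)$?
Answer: $\frac{2199}{13} \approx 169.15$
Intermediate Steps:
$f{\left(h \right)} = 6 h$ ($f{\left(h \right)} = 3 \cdot 2 h = 6 h$)
$r{\left(q \right)} = \frac{2 q}{36 + q}$ ($r{\left(q \right)} = \frac{q + q}{q + 6 \cdot 6} = \frac{2 q}{q + 36} = \frac{2 q}{36 + q}$)
$587 - 679 r{\left(16 \right)} = 587 - 679 \cdot 2 \cdot 16 \frac{1}{36 + 16} = 587 - 679 \cdot 2 \cdot 16 \cdot \frac{1}{52} = 587 - \frac{5432}{13} = \frac{2199}{13}$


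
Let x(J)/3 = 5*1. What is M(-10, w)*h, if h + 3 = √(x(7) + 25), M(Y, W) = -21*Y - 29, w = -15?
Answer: -543 + 362*√10 ≈ 601.74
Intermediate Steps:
x(J) = 15 (x(J) = 3*(5*1) = 3*5 = 15)
M(Y, W) = -29 - 21*Y
h = -3 + 2*√10 (h = -3 + √(15 + 25) = -3 + √40 = -3 + 2*√10 ≈ 3.3246)
M(-10, w)*h = (-29 - 21*(-10))*(-3 + 2*√10) = (-29 + 210)*(-3 + 2*√10) = 181*(-3 + 2*√10) = -543 + 362*√10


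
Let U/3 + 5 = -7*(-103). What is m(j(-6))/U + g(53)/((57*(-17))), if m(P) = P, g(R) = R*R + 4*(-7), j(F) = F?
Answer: -332189/115634 ≈ -2.8728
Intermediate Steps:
g(R) = -28 + R² (g(R) = R² - 28 = -28 + R²)
U = 2148 (U = -15 + 3*(-7*(-103)) = -15 + 3*721 = -15 + 2163 = 2148)
m(j(-6))/U + g(53)/((57*(-17))) = -6/2148 + (-28 + 53²)/((57*(-17))) = -6*1/2148 + (-28 + 2809)/(-969) = -1/358 + 2781*(-1/969) = -1/358 - 927/323 = -332189/115634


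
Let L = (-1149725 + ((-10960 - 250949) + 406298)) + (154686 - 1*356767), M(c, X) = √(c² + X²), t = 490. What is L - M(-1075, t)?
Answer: -1207417 - 5*√55829 ≈ -1.2086e+6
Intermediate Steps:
M(c, X) = √(X² + c²)
L = -1207417 (L = (-1149725 + (-261909 + 406298)) + (154686 - 356767) = (-1149725 + 144389) - 202081 = -1005336 - 202081 = -1207417)
L - M(-1075, t) = -1207417 - √(490² + (-1075)²) = -1207417 - √(240100 + 1155625) = -1207417 - √1395725 = -1207417 - 5*√55829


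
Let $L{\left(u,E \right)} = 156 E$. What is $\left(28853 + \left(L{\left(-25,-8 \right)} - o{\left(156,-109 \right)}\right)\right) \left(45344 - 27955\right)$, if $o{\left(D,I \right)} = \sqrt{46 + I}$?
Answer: $480023345 - 52167 i \sqrt{7} \approx 4.8002 \cdot 10^{8} - 1.3802 \cdot 10^{5} i$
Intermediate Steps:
$\left(28853 + \left(L{\left(-25,-8 \right)} - o{\left(156,-109 \right)}\right)\right) \left(45344 - 27955\right) = \left(28853 + \left(156 \left(-8\right) - \sqrt{46 - 109}\right)\right) \left(45344 - 27955\right) = \left(28853 - \left(1248 + \sqrt{-63}\right)\right) 17389 = \left(28853 - \left(1248 + 3 i \sqrt{7}\right)\right) 17389 = \left(27605 - 3 i \sqrt{7}\right) 17389 = 480023345 - 52167 i \sqrt{7}$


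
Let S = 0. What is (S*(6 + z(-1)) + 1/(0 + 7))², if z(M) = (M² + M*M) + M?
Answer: 1/49 ≈ 0.020408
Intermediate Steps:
z(M) = M + 2*M² (z(M) = (M² + M²) + M = 2*M² + M = M + 2*M²)
(S*(6 + z(-1)) + 1/(0 + 7))² = (0*(6 - (1 + 2*(-1))) + 1/(0 + 7))² = (0*(6 - (1 - 2)) + 1/7)² = (0*(6 - 1*(-1)) + ⅐)² = (0*(6 + 1) + ⅐)² = (0*7 + ⅐)² = (0 + ⅐)² = (⅐)² = 1/49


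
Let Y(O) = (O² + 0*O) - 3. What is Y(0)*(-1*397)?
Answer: 1191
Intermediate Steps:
Y(O) = -3 + O² (Y(O) = (O² + 0) - 3 = O² - 3 = -3 + O²)
Y(0)*(-1*397) = (-3 + 0²)*(-1*397) = (-3 + 0)*(-397) = -3*(-397) = 1191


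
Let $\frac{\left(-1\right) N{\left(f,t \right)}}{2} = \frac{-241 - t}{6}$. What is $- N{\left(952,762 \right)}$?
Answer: $- \frac{1003}{3} \approx -334.33$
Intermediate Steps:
$N{\left(f,t \right)} = \frac{241}{3} + \frac{t}{3}$ ($N{\left(f,t \right)} = - 2 \frac{-241 - t}{6} = - 2 \left(-241 - t\right) \frac{1}{6} = - 2 \left(- \frac{241}{6} - \frac{t}{6}\right) = \frac{241}{3} + \frac{t}{3}$)
$- N{\left(952,762 \right)} = - (\frac{241}{3} + \frac{1}{3} \cdot 762) = - (\frac{241}{3} + 254) = \left(-1\right) \frac{1003}{3} = - \frac{1003}{3}$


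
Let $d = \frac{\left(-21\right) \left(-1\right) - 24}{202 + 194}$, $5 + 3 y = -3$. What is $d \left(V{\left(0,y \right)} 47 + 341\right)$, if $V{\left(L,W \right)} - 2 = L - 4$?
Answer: $- \frac{247}{132} \approx -1.8712$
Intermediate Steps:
$y = - \frac{8}{3}$ ($y = - \frac{5}{3} + \frac{1}{3} \left(-3\right) = - \frac{5}{3} - 1 = - \frac{8}{3} \approx -2.6667$)
$V{\left(L,W \right)} = -2 + L$ ($V{\left(L,W \right)} = 2 + \left(L - 4\right) = 2 + \left(-4 + L\right) = -2 + L$)
$d = - \frac{1}{132}$ ($d = \frac{21 - 24}{396} = \left(-3\right) \frac{1}{396} = - \frac{1}{132} \approx -0.0075758$)
$d \left(V{\left(0,y \right)} 47 + 341\right) = - \frac{\left(-2 + 0\right) 47 + 341}{132} = - \frac{\left(-2\right) 47 + 341}{132} = - \frac{-94 + 341}{132} = \left(- \frac{1}{132}\right) 247 = - \frac{247}{132}$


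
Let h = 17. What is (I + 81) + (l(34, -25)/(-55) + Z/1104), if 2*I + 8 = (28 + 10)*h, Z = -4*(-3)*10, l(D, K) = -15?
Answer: 202593/506 ≈ 400.38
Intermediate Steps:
Z = 120 (Z = 12*10 = 120)
I = 319 (I = -4 + ((28 + 10)*17)/2 = -4 + (38*17)/2 = -4 + (1/2)*646 = -4 + 323 = 319)
(I + 81) + (l(34, -25)/(-55) + Z/1104) = (319 + 81) + (-15/(-55) + 120/1104) = 400 + (-15*(-1/55) + 120*(1/1104)) = 400 + (3/11 + 5/46) = 400 + 193/506 = 202593/506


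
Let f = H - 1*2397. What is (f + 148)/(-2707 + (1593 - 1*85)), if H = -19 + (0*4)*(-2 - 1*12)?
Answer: 2268/1199 ≈ 1.8916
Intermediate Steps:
H = -19 (H = -19 + 0*(-2 - 12) = -19 + 0*(-14) = -19 + 0 = -19)
f = -2416 (f = -19 - 1*2397 = -19 - 2397 = -2416)
(f + 148)/(-2707 + (1593 - 1*85)) = (-2416 + 148)/(-2707 + (1593 - 1*85)) = -2268/(-2707 + (1593 - 85)) = -2268/(-2707 + 1508) = -2268/(-1199) = -2268*(-1/1199) = 2268/1199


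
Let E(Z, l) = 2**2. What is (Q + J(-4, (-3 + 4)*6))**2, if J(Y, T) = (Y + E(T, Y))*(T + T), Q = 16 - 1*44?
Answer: 784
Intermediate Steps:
E(Z, l) = 4
Q = -28 (Q = 16 - 44 = -28)
J(Y, T) = 2*T*(4 + Y) (J(Y, T) = (Y + 4)*(T + T) = (4 + Y)*(2*T) = 2*T*(4 + Y))
(Q + J(-4, (-3 + 4)*6))**2 = (-28 + 2*((-3 + 4)*6)*(4 - 4))**2 = (-28 + 2*(1*6)*0)**2 = (-28 + 2*6*0)**2 = (-28 + 0)**2 = (-28)**2 = 784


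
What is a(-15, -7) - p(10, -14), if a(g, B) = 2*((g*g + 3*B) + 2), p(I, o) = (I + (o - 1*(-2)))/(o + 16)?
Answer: 413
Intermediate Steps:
p(I, o) = (2 + I + o)/(16 + o) (p(I, o) = (I + (o + 2))/(16 + o) = (I + (2 + o))/(16 + o) = (2 + I + o)/(16 + o))
a(g, B) = 4 + 2*g² + 6*B (a(g, B) = 2*((g² + 3*B) + 2) = 2*(2 + g² + 3*B) = 4 + 2*g² + 6*B)
a(-15, -7) - p(10, -14) = (4 + 2*(-15)² + 6*(-7)) - (2 + 10 - 14)/(16 - 14) = (4 + 2*225 - 42) - (-2)/2 = (4 + 450 - 42) - (-2)/2 = 412 - 1*(-1) = 412 + 1 = 413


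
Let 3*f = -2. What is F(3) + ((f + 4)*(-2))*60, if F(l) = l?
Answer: -397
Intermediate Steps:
f = -⅔ (f = (⅓)*(-2) = -⅔ ≈ -0.66667)
F(3) + ((f + 4)*(-2))*60 = 3 + ((-⅔ + 4)*(-2))*60 = 3 + ((10/3)*(-2))*60 = 3 - 20/3*60 = 3 - 400 = -397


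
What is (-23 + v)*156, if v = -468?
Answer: -76596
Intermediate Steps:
(-23 + v)*156 = (-23 - 468)*156 = -491*156 = -76596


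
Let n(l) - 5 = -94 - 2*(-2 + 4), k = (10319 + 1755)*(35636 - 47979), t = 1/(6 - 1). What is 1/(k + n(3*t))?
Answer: -1/149029475 ≈ -6.7101e-9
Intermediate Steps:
t = 1/5 ≈ 0.20000
k = -149029382 (k = 12074*(-12343) = -149029382)
n(l) = -93 (n(l) = 5 + (-94 - 2*(-2 + 4)) = 5 + (-94 - 2*2) = 5 + (-94 - 1*4) = 5 + (-94 - 4) = 5 - 98 = -93)
1/(k + n(3*t)) = 1/(-149029382 - 93) = 1/(-149029475) = -1/149029475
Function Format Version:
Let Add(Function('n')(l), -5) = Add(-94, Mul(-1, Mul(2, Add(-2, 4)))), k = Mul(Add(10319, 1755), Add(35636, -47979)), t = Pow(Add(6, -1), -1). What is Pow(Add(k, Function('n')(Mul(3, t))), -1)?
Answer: Rational(-1, 149029475) ≈ -6.7101e-9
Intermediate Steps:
t = Rational(1, 5) (t = Pow(5, -1) = Rational(1, 5) ≈ 0.20000)
k = -149029382 (k = Mul(12074, -12343) = -149029382)
Function('n')(l) = -93 (Function('n')(l) = Add(5, Add(-94, Mul(-1, Mul(2, Add(-2, 4))))) = Add(5, Add(-94, Mul(-1, Mul(2, 2)))) = Add(5, Add(-94, Mul(-1, 4))) = Add(5, Add(-94, -4)) = Add(5, -98) = -93)
Pow(Add(k, Function('n')(Mul(3, t))), -1) = Pow(Add(-149029382, -93), -1) = Pow(-149029475, -1) = Rational(-1, 149029475)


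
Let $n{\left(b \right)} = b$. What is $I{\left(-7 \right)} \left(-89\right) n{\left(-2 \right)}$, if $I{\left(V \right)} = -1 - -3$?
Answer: $356$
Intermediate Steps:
$I{\left(V \right)} = 2$ ($I{\left(V \right)} = -1 + 3 = 2$)
$I{\left(-7 \right)} \left(-89\right) n{\left(-2 \right)} = 2 \left(-89\right) \left(-2\right) = \left(-178\right) \left(-2\right) = 356$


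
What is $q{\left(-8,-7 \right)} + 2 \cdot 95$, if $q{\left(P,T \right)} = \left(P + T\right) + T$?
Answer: $168$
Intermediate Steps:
$q{\left(P,T \right)} = P + 2 T$
$q{\left(-8,-7 \right)} + 2 \cdot 95 = \left(-8 + 2 \left(-7\right)\right) + 2 \cdot 95 = \left(-8 - 14\right) + 190 = -22 + 190 = 168$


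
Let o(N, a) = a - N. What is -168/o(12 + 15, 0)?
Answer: 56/9 ≈ 6.2222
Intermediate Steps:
-168/o(12 + 15, 0) = -168/(0 - (12 + 15)) = -168/(0 - 1*27) = -168/(0 - 27) = -168/(-27) = -168*(-1/27) = 56/9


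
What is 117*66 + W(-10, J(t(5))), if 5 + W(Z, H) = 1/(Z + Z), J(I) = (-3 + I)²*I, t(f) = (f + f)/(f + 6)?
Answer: 154339/20 ≈ 7717.0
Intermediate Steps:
t(f) = 2*f/(6 + f) (t(f) = (2*f)/(6 + f) = 2*f/(6 + f))
J(I) = I*(-3 + I)²
W(Z, H) = -5 + 1/(2*Z) (W(Z, H) = -5 + 1/(Z + Z) = -5 + 1/(2*Z))
117*66 + W(-10, J(t(5))) = 117*66 + (-5 + (½)/(-10)) = 7722 + (-5 + (½)*(-⅒)) = 7722 + (-5 - 1/20) = 7722 - 101/20 = 154339/20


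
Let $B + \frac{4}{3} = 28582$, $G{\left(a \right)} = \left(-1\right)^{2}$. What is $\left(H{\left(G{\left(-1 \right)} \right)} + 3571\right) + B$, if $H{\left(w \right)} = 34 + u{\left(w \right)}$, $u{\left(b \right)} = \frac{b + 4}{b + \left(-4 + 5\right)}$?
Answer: $\frac{193129}{6} \approx 32188.0$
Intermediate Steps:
$G{\left(a \right)} = 1$
$u{\left(b \right)} = \frac{4 + b}{1 + b}$ ($u{\left(b \right)} = \frac{4 + b}{b + 1} = \frac{4 + b}{1 + b}$)
$B = \frac{85742}{3}$ ($B = - \frac{4}{3} + 28582 = \frac{85742}{3} \approx 28581.0$)
$H{\left(w \right)} = 34 + \frac{4 + w}{1 + w}$
$\left(H{\left(G{\left(-1 \right)} \right)} + 3571\right) + B = \left(\frac{38 + 35 \cdot 1}{1 + 1} + 3571\right) + \frac{85742}{3} = \left(\frac{38 + 35}{2} + 3571\right) + \frac{85742}{3} = \left(\frac{1}{2} \cdot 73 + 3571\right) + \frac{85742}{3} = \left(\frac{73}{2} + 3571\right) + \frac{85742}{3} = \frac{7215}{2} + \frac{85742}{3} = \frac{193129}{6}$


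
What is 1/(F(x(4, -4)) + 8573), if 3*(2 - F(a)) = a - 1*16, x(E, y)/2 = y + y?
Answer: 3/25757 ≈ 0.00011647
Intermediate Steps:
x(E, y) = 4*y (x(E, y) = 2*(y + y) = 2*(2*y) = 4*y)
F(a) = 22/3 - a/3 (F(a) = 2 - (a - 1*16)/3 = 2 - (a - 16)/3 = 2 - (-16 + a)/3 = 2 + (16/3 - a/3) = 22/3 - a/3)
1/(F(x(4, -4)) + 8573) = 1/((22/3 - 4*(-4)/3) + 8573) = 1/((22/3 - ⅓*(-16)) + 8573) = 1/((22/3 + 16/3) + 8573) = 1/(38/3 + 8573) = 1/(25757/3) = 3/25757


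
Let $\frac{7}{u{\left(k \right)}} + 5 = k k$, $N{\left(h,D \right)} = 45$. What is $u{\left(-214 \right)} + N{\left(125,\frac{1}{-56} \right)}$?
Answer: $\frac{2060602}{45791} \approx 45.0$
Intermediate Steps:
$u{\left(k \right)} = \frac{7}{-5 + k^{2}}$ ($u{\left(k \right)} = \frac{7}{-5 + k k} = \frac{7}{-5 + k^{2}}$)
$u{\left(-214 \right)} + N{\left(125,\frac{1}{-56} \right)} = \frac{7}{-5 + \left(-214\right)^{2}} + 45 = \frac{7}{-5 + 45796} + 45 = \frac{7}{45791} + 45 = \frac{2060602}{45791}$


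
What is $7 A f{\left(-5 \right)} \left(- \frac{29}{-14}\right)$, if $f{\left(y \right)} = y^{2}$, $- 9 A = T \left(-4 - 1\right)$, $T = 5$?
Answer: $\frac{18125}{18} \approx 1006.9$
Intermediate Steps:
$A = \frac{25}{9}$ ($A = - \frac{5 \left(-4 - 1\right)}{9} = - \frac{5 \left(-5\right)}{9} = \left(- \frac{1}{9}\right) \left(-25\right) = \frac{25}{9} \approx 2.7778$)
$7 A f{\left(-5 \right)} \left(- \frac{29}{-14}\right) = 7 \cdot \frac{25}{9} \left(-5\right)^{2} \left(- \frac{29}{-14}\right) = \frac{175}{9} \cdot 25 \left(\left(-29\right) \left(- \frac{1}{14}\right)\right) = \frac{4375}{9} \cdot \frac{29}{14} = \frac{18125}{18}$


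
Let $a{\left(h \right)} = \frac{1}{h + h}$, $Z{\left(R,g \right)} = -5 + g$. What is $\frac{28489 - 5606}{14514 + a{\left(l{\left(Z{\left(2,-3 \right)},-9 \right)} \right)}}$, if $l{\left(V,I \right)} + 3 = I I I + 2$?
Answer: $\frac{33409180}{21190439} \approx 1.5766$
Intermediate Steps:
$l{\left(V,I \right)} = -1 + I^{3}$ ($l{\left(V,I \right)} = -3 + \left(I I I + 2\right) = -3 + \left(I I^{2} + 2\right) = -3 + \left(I^{3} + 2\right) = -3 + \left(2 + I^{3}\right) = -1 + I^{3}$)
$a{\left(h \right)} = \frac{1}{2 h}$
$\frac{28489 - 5606}{14514 + a{\left(l{\left(Z{\left(2,-3 \right)},-9 \right)} \right)}} = \frac{28489 - 5606}{14514 + \frac{1}{2 \left(-1 + \left(-9\right)^{3}\right)}} = \frac{22883}{14514 + \frac{1}{2 \left(-1 - 729\right)}} = \frac{22883}{14514 + \frac{1}{2 \left(-730\right)}} = \frac{22883}{14514 + \frac{1}{2} \left(- \frac{1}{730}\right)} = \frac{22883}{14514 - \frac{1}{1460}} = \frac{22883}{\frac{21190439}{1460}} = 22883 \cdot \frac{1460}{21190439} = \frac{33409180}{21190439}$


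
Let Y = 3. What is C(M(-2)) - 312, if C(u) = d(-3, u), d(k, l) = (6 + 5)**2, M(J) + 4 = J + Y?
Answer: -191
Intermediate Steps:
M(J) = -1 + J (M(J) = -4 + (J + 3) = -4 + (3 + J) = -1 + J)
d(k, l) = 121 (d(k, l) = 11**2 = 121)
C(u) = 121
C(M(-2)) - 312 = 121 - 312 = -191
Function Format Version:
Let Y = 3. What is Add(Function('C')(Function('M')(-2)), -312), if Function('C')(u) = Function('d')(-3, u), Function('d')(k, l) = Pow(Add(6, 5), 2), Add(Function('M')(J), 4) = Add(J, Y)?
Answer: -191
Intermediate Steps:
Function('M')(J) = Add(-1, J) (Function('M')(J) = Add(-4, Add(J, 3)) = Add(-4, Add(3, J)) = Add(-1, J))
Function('d')(k, l) = 121 (Function('d')(k, l) = Pow(11, 2) = 121)
Function('C')(u) = 121
Add(Function('C')(Function('M')(-2)), -312) = Add(121, -312) = -191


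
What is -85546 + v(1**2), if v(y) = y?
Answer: -85545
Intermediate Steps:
-85546 + v(1**2) = -85546 + 1**2 = -85546 + 1 = -85545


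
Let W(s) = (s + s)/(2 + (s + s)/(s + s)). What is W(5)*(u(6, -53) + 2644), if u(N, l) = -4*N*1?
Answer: 26200/3 ≈ 8733.3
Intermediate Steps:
u(N, l) = -4*N
W(s) = 2*s/3 (W(s) = (2*s)/(2 + (2*s)/((2*s))) = (2*s)/(2 + (2*s)*(1/(2*s))) = (2*s)/(2 + 1) = (2*s)/3 = (2*s)*(⅓) = 2*s/3)
W(5)*(u(6, -53) + 2644) = ((⅔)*5)*(-4*6 + 2644) = 10*(-24 + 2644)/3 = (10/3)*2620 = 26200/3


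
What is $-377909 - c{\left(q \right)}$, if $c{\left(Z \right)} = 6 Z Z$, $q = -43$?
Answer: $-389003$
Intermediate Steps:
$c{\left(Z \right)} = 6 Z^{2}$
$-377909 - c{\left(q \right)} = -377909 - 6 \left(-43\right)^{2} = -377909 - 6 \cdot 1849 = -377909 - 11094 = -389003$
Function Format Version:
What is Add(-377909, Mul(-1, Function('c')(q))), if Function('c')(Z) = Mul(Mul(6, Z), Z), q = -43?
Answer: -389003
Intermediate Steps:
Function('c')(Z) = Mul(6, Pow(Z, 2))
Add(-377909, Mul(-1, Function('c')(q))) = Add(-377909, Mul(-1, Mul(6, Pow(-43, 2)))) = Add(-377909, Mul(-1, Mul(6, 1849))) = Add(-377909, Mul(-1, 11094)) = Add(-377909, -11094) = -389003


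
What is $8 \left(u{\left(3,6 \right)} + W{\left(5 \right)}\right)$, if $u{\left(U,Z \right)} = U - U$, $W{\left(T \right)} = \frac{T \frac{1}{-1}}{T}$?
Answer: $-8$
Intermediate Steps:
$W{\left(T \right)} = -1$ ($W{\left(T \right)} = \frac{T \left(-1\right)}{T} = \frac{\left(-1\right) T}{T} = -1$)
$u{\left(U,Z \right)} = 0$
$8 \left(u{\left(3,6 \right)} + W{\left(5 \right)}\right) = 8 \left(0 - 1\right) = 8 \left(-1\right) = -8$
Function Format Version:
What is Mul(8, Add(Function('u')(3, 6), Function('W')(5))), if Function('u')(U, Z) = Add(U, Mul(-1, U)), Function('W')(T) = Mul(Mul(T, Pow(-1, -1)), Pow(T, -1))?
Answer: -8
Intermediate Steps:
Function('W')(T) = -1 (Function('W')(T) = Mul(Mul(T, -1), Pow(T, -1)) = Mul(Mul(-1, T), Pow(T, -1)) = -1)
Function('u')(U, Z) = 0
Mul(8, Add(Function('u')(3, 6), Function('W')(5))) = Mul(8, Add(0, -1)) = Mul(8, -1) = -8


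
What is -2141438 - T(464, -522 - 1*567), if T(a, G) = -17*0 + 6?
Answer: -2141444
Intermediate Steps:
T(a, G) = 6 (T(a, G) = 0 + 6 = 6)
-2141438 - T(464, -522 - 1*567) = -2141438 - 1*6 = -2141438 - 6 = -2141444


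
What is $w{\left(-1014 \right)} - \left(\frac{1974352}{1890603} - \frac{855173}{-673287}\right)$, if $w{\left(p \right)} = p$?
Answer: $- \frac{431228459381399}{424306140687} \approx -1016.3$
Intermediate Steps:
$w{\left(-1014 \right)} - \left(\frac{1974352}{1890603} - \frac{855173}{-673287}\right) = -1014 - \left(\frac{1974352}{1890603} - \frac{855173}{-673287}\right) = -1014 - \left(1974352 \cdot \frac{1}{1890603} - - \frac{855173}{673287}\right) = -1014 - \left(\frac{1974352}{1890603} + \frac{855173}{673287}\right) = -1014 - \frac{982032724781}{424306140687} = - \frac{431228459381399}{424306140687}$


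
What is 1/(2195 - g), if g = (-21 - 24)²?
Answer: 1/170 ≈ 0.0058824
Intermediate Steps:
g = 2025 (g = (-45)² = 2025)
1/(2195 - g) = 1/(2195 - 1*2025) = 1/(2195 - 2025) = 1/170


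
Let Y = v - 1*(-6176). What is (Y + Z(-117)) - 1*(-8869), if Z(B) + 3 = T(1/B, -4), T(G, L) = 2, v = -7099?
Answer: 7945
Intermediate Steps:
Z(B) = -1 (Z(B) = -3 + 2 = -1)
Y = -923 (Y = -7099 - 1*(-6176) = -7099 + 6176 = -923)
(Y + Z(-117)) - 1*(-8869) = (-923 - 1) - 1*(-8869) = -924 + 8869 = 7945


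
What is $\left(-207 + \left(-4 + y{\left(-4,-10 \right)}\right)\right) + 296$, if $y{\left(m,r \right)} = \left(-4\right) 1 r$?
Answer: $125$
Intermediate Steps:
$y{\left(m,r \right)} = - 4 r$
$\left(-207 + \left(-4 + y{\left(-4,-10 \right)}\right)\right) + 296 = \left(-207 - -36\right) + 296 = \left(-207 + \left(-4 + 40\right)\right) + 296 = \left(-207 + 36\right) + 296 = -171 + 296 = 125$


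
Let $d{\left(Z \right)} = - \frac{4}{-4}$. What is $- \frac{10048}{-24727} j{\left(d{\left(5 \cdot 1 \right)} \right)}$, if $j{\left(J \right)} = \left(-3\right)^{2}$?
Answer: $\frac{90432}{24727} \approx 3.6572$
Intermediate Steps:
$d{\left(Z \right)} = 1$ ($d{\left(Z \right)} = \left(-4\right) \left(- \frac{1}{4}\right) = 1$)
$j{\left(J \right)} = 9$
$- \frac{10048}{-24727} j{\left(d{\left(5 \cdot 1 \right)} \right)} = - \frac{10048}{-24727} \cdot 9 = \left(-10048\right) \left(- \frac{1}{24727}\right) 9 = \frac{10048}{24727} \cdot 9 = \frac{90432}{24727}$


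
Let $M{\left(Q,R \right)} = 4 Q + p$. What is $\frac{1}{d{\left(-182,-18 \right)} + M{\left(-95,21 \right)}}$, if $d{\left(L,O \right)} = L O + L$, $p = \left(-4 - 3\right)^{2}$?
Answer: $\frac{1}{2763} \approx 0.00036193$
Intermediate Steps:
$p = 49$ ($p = \left(-7\right)^{2} = 49$)
$M{\left(Q,R \right)} = 49 + 4 Q$ ($M{\left(Q,R \right)} = 4 Q + 49 = 49 + 4 Q$)
$d{\left(L,O \right)} = L + L O$
$\frac{1}{d{\left(-182,-18 \right)} + M{\left(-95,21 \right)}} = \frac{1}{- 182 \left(1 - 18\right) + \left(49 + 4 \left(-95\right)\right)} = \frac{1}{\left(-182\right) \left(-17\right) + \left(49 - 380\right)} = \frac{1}{3094 - 331} = \frac{1}{2763}$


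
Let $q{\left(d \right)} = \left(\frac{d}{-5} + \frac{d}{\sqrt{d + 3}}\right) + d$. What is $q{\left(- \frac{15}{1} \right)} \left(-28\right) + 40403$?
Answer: $40739 - 70 i \sqrt{3} \approx 40739.0 - 121.24 i$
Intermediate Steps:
$q{\left(d \right)} = \frac{4 d}{5} + \frac{d}{\sqrt{3 + d}}$ ($q{\left(d \right)} = \left(d \left(- \frac{1}{5}\right) + \frac{d}{\sqrt{3 + d}}\right) + d = \left(- \frac{d}{5} + \frac{d}{\sqrt{3 + d}}\right) + d = \frac{4 d}{5} + \frac{d}{\sqrt{3 + d}}$)
$q{\left(- \frac{15}{1} \right)} \left(-28\right) + 40403 = \left(\frac{4 \left(- \frac{15}{1}\right)}{5} + \frac{\left(-15\right) 1^{-1}}{\sqrt{3 - \frac{15}{1}}}\right) \left(-28\right) + 40403 = \left(\frac{4 \left(\left(-15\right) 1\right)}{5} + \frac{\left(-15\right) 1}{\sqrt{3 - 15}}\right) \left(-28\right) + 40403 = \left(\frac{4}{5} \left(-15\right) - \frac{15}{\sqrt{3 - 15}}\right) \left(-28\right) + 40403 = \left(-12 - \frac{15}{2 i \sqrt{3}}\right) \left(-28\right) + 40403 = \left(-12 - 15 \left(- \frac{i \sqrt{3}}{6}\right)\right) \left(-28\right) + 40403 = \left(-12 + \frac{5 i \sqrt{3}}{2}\right) \left(-28\right) + 40403 = \left(336 - 70 i \sqrt{3}\right) + 40403 = 40739 - 70 i \sqrt{3}$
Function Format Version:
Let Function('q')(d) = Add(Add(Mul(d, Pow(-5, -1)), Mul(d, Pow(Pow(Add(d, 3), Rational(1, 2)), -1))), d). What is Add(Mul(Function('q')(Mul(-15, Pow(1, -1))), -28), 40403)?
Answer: Add(40739, Mul(-70, I, Pow(3, Rational(1, 2)))) ≈ Add(40739., Mul(-121.24, I))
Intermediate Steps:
Function('q')(d) = Add(Mul(Rational(4, 5), d), Mul(d, Pow(Add(3, d), Rational(-1, 2)))) (Function('q')(d) = Add(Add(Mul(d, Rational(-1, 5)), Mul(d, Pow(Pow(Add(3, d), Rational(1, 2)), -1))), d) = Add(Add(Mul(Rational(-1, 5), d), Mul(d, Pow(Add(3, d), Rational(-1, 2)))), d) = Add(Mul(Rational(4, 5), d), Mul(d, Pow(Add(3, d), Rational(-1, 2)))))
Add(Mul(Function('q')(Mul(-15, Pow(1, -1))), -28), 40403) = Add(Mul(Add(Mul(Rational(4, 5), Mul(-15, Pow(1, -1))), Mul(Mul(-15, Pow(1, -1)), Pow(Add(3, Mul(-15, Pow(1, -1))), Rational(-1, 2)))), -28), 40403) = Add(Mul(Add(Mul(Rational(4, 5), Mul(-15, 1)), Mul(Mul(-15, 1), Pow(Add(3, Mul(-15, 1)), Rational(-1, 2)))), -28), 40403) = Add(Mul(Add(Mul(Rational(4, 5), -15), Mul(-15, Pow(Add(3, -15), Rational(-1, 2)))), -28), 40403) = Add(Mul(Add(-12, Mul(-15, Pow(-12, Rational(-1, 2)))), -28), 40403) = Add(Mul(Add(-12, Mul(-15, Mul(Rational(-1, 6), I, Pow(3, Rational(1, 2))))), -28), 40403) = Add(Mul(Add(-12, Mul(Rational(5, 2), I, Pow(3, Rational(1, 2)))), -28), 40403) = Add(Add(336, Mul(-70, I, Pow(3, Rational(1, 2)))), 40403) = Add(40739, Mul(-70, I, Pow(3, Rational(1, 2))))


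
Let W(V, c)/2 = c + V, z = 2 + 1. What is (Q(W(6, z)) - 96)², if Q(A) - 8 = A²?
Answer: 55696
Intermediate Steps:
z = 3
W(V, c) = 2*V + 2*c (W(V, c) = 2*(c + V) = 2*(V + c) = 2*V + 2*c)
Q(A) = 8 + A²
(Q(W(6, z)) - 96)² = ((8 + (2*6 + 2*3)²) - 96)² = ((8 + (12 + 6)²) - 96)² = ((8 + 18²) - 96)² = ((8 + 324) - 96)² = (332 - 96)² = 236² = 55696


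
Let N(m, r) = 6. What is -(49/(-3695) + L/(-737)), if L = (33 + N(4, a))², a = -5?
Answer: 5656208/2723215 ≈ 2.0770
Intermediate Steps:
L = 1521 (L = (33 + 6)² = 39² = 1521)
-(49/(-3695) + L/(-737)) = -(49/(-3695) + 1521/(-737)) = -(49*(-1/3695) + 1521*(-1/737)) = -(-49/3695 - 1521/737) = -1*(-5656208/2723215) = 5656208/2723215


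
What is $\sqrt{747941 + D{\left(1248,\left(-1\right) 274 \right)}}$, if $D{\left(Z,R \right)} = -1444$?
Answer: $\sqrt{746497} \approx 864.0$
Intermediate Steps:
$\sqrt{747941 + D{\left(1248,\left(-1\right) 274 \right)}} = \sqrt{747941 - 1444} = \sqrt{746497}$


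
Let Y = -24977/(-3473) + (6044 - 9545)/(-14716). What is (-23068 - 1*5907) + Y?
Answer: -1480493934795/51108668 ≈ -28968.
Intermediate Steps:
Y = 379720505/51108668 (Y = -24977*(-1/3473) - 3501*(-1/14716) = 24977/3473 + 3501/14716 = 379720505/51108668 ≈ 7.4297)
(-23068 - 1*5907) + Y = (-23068 - 1*5907) + 379720505/51108668 = (-23068 - 5907) + 379720505/51108668 = -28975 + 379720505/51108668 = -1480493934795/51108668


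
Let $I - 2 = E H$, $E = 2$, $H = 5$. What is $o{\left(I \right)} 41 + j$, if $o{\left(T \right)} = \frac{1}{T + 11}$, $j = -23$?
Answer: $- \frac{488}{23} \approx -21.217$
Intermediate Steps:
$I = 12$ ($I = 2 + 2 \cdot 5 = 2 + 10 = 12$)
$o{\left(T \right)} = \frac{1}{11 + T}$
$o{\left(I \right)} 41 + j = \frac{1}{11 + 12} \cdot 41 - 23 = \frac{1}{23} \cdot 41 - 23 = \frac{41}{23} - 23 = - \frac{488}{23}$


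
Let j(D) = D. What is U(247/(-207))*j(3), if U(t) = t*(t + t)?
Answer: 122018/14283 ≈ 8.5429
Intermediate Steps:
U(t) = 2*t² (U(t) = t*(2*t) = 2*t²)
U(247/(-207))*j(3) = (2*(247/(-207))²)*3 = (2*(247*(-1/207))²)*3 = (2*(-247/207)²)*3 = (2*(61009/42849))*3 = (122018/42849)*3 = 122018/14283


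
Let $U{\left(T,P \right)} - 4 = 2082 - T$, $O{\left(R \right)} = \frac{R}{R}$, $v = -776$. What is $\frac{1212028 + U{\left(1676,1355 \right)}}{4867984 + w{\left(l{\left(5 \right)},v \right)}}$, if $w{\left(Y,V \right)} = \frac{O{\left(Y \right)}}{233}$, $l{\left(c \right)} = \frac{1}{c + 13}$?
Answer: $\frac{94166018}{378080091} \approx 0.24906$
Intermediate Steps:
$O{\left(R \right)} = 1$
$l{\left(c \right)} = \frac{1}{13 + c}$
$w{\left(Y,V \right)} = \frac{1}{233}$ ($w{\left(Y,V \right)} = 1 \cdot \frac{1}{233} = \frac{1}{233}$)
$U{\left(T,P \right)} = 2086 - T$ ($U{\left(T,P \right)} = 4 - \left(-2082 + T\right) = 2086 - T$)
$\frac{1212028 + U{\left(1676,1355 \right)}}{4867984 + w{\left(l{\left(5 \right)},v \right)}} = \frac{1212028 + \left(2086 - 1676\right)}{4867984 + \frac{1}{233}} = \frac{1212028 + \left(2086 - 1676\right)}{\frac{1134240273}{233}} = \left(1212028 + 410\right) \frac{233}{1134240273} = 1212438 \cdot \frac{233}{1134240273} = \frac{94166018}{378080091}$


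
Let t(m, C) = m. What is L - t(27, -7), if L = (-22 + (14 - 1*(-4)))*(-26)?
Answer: 77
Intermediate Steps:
L = 104 (L = (-22 + (14 + 4))*(-26) = (-22 + 18)*(-26) = -4*(-26) = 104)
L - t(27, -7) = 104 - 1*27 = 104 - 27 = 77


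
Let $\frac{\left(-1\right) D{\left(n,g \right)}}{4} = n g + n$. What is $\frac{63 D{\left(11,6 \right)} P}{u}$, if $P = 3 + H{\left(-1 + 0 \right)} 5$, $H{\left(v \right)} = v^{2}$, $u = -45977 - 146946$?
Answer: $\frac{155232}{192923} \approx 0.80463$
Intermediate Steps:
$D{\left(n,g \right)} = - 4 n - 4 g n$ ($D{\left(n,g \right)} = - 4 \left(n g + n\right) = - 4 \left(g n + n\right) = - 4 \left(n + g n\right) = - 4 n - 4 g n$)
$u = -192923$ ($u = -45977 - 146946 = -192923$)
$P = 8$ ($P = 3 + \left(-1 + 0\right)^{2} \cdot 5 = 3 + \left(-1\right)^{2} \cdot 5 = 3 + 1 \cdot 5 = 3 + 5 = 8$)
$\frac{63 D{\left(11,6 \right)} P}{u} = \frac{63 \left(\left(-4\right) 11 \left(1 + 6\right)\right) 8}{-192923} = 63 \left(\left(-4\right) 11 \cdot 7\right) 8 \left(- \frac{1}{192923}\right) = 63 \left(-308\right) 8 \left(- \frac{1}{192923}\right) = \left(-19404\right) 8 \left(- \frac{1}{192923}\right) = \left(-155232\right) \left(- \frac{1}{192923}\right) = \frac{155232}{192923}$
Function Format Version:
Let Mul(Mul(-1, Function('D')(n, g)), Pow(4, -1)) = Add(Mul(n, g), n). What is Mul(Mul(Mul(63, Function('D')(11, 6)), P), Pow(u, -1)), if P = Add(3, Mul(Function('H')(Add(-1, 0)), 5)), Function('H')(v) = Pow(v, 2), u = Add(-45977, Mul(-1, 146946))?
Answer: Rational(155232, 192923) ≈ 0.80463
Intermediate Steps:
Function('D')(n, g) = Add(Mul(-4, n), Mul(-4, g, n)) (Function('D')(n, g) = Mul(-4, Add(Mul(n, g), n)) = Mul(-4, Add(Mul(g, n), n)) = Mul(-4, Add(n, Mul(g, n))) = Add(Mul(-4, n), Mul(-4, g, n)))
u = -192923 (u = Add(-45977, -146946) = -192923)
P = 8 (P = Add(3, Mul(Pow(Add(-1, 0), 2), 5)) = Add(3, Mul(Pow(-1, 2), 5)) = Add(3, Mul(1, 5)) = Add(3, 5) = 8)
Mul(Mul(Mul(63, Function('D')(11, 6)), P), Pow(u, -1)) = Mul(Mul(Mul(63, Mul(-4, 11, Add(1, 6))), 8), Pow(-192923, -1)) = Mul(Mul(Mul(63, Mul(-4, 11, 7)), 8), Rational(-1, 192923)) = Mul(Mul(Mul(63, -308), 8), Rational(-1, 192923)) = Mul(Mul(-19404, 8), Rational(-1, 192923)) = Mul(-155232, Rational(-1, 192923)) = Rational(155232, 192923)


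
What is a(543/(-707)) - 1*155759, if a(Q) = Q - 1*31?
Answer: -110144073/707 ≈ -1.5579e+5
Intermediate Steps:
a(Q) = -31 + Q (a(Q) = Q - 31 = -31 + Q)
a(543/(-707)) - 1*155759 = (-31 + 543/(-707)) - 1*155759 = (-31 + 543*(-1/707)) - 155759 = (-31 - 543/707) - 155759 = -22460/707 - 155759 = -110144073/707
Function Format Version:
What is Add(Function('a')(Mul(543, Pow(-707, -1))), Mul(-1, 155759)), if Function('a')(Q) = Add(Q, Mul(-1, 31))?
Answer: Rational(-110144073, 707) ≈ -1.5579e+5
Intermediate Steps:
Function('a')(Q) = Add(-31, Q) (Function('a')(Q) = Add(Q, -31) = Add(-31, Q))
Add(Function('a')(Mul(543, Pow(-707, -1))), Mul(-1, 155759)) = Add(Add(-31, Mul(543, Pow(-707, -1))), Mul(-1, 155759)) = Add(Add(-31, Mul(543, Rational(-1, 707))), -155759) = Add(Add(-31, Rational(-543, 707)), -155759) = Add(Rational(-22460, 707), -155759) = Rational(-110144073, 707)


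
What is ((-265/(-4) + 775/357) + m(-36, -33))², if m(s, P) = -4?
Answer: 8462712049/2039184 ≈ 4150.0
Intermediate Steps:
((-265/(-4) + 775/357) + m(-36, -33))² = ((-265/(-4) + 775/357) - 4)² = ((-265*(-¼) + 775*(1/357)) - 4)² = ((265/4 + 775/357) - 4)² = (97705/1428 - 4)² = (91993/1428)² = 8462712049/2039184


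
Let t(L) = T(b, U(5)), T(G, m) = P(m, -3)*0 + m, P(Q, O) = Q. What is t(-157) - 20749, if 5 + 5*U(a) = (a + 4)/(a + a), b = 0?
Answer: -1037491/50 ≈ -20750.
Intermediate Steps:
U(a) = -1 + (4 + a)/(10*a) (U(a) = -1 + ((a + 4)/(a + a))/5 = -1 + ((4 + a)/((2*a)))/5 = -1 + ((4 + a)*(1/(2*a)))/5 = -1 + ((4 + a)/(2*a))/5 = -1 + (4 + a)/(10*a))
T(G, m) = m (T(G, m) = m*0 + m = 0 + m = m)
t(L) = -41/50 (t(L) = (1/10)*(4 - 9*5)/5 = (1/10)*(1/5)*(4 - 45) = (1/10)*(1/5)*(-41) = -41/50)
t(-157) - 20749 = -41/50 - 20749 = -1037491/50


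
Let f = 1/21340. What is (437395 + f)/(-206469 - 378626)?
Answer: -9334009301/12485927300 ≈ -0.74756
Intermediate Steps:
f = 1/21340 ≈ 4.6860e-5
(437395 + f)/(-206469 - 378626) = (437395 + 1/21340)/(-206469 - 378626) = (9334009301/21340)/(-585095) = (9334009301/21340)*(-1/585095) = -9334009301/12485927300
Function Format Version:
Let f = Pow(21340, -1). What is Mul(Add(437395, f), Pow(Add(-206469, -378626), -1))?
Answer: Rational(-9334009301, 12485927300) ≈ -0.74756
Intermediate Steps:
f = Rational(1, 21340) ≈ 4.6860e-5
Mul(Add(437395, f), Pow(Add(-206469, -378626), -1)) = Mul(Add(437395, Rational(1, 21340)), Pow(Add(-206469, -378626), -1)) = Mul(Rational(9334009301, 21340), Pow(-585095, -1)) = Mul(Rational(9334009301, 21340), Rational(-1, 585095)) = Rational(-9334009301, 12485927300)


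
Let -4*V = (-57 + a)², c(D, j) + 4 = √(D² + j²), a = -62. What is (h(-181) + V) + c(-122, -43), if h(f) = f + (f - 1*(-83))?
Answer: -15293/4 + √16733 ≈ -3693.9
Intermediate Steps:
c(D, j) = -4 + √(D² + j²)
h(f) = 83 + 2*f (h(f) = f + (f + 83) = f + (83 + f) = 83 + 2*f)
V = -14161/4 (V = -(-57 - 62)²/4 = -¼*(-119)² = -¼*14161 = -14161/4 ≈ -3540.3)
(h(-181) + V) + c(-122, -43) = ((83 + 2*(-181)) - 14161/4) + (-4 + √((-122)² + (-43)²)) = ((83 - 362) - 14161/4) + (-4 + √(14884 + 1849)) = (-279 - 14161/4) + (-4 + √16733) = -15277/4 + (-4 + √16733) = -15293/4 + √16733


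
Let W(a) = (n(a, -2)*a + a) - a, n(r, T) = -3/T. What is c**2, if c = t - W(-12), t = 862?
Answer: 774400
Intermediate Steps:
W(a) = 3*a/2 (W(a) = ((-3/(-2))*a + a) - a = ((-3*(-1/2))*a + a) - a = (3*a/2 + a) - a = 5*a/2 - a = 3*a/2)
c = 880 (c = 862 - 3*(-12)/2 = 862 - 1*(-18) = 862 + 18 = 880)
c**2 = 880**2 = 774400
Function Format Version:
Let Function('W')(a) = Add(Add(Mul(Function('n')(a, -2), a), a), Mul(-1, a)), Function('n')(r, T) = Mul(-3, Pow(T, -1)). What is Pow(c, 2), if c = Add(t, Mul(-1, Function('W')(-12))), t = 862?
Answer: 774400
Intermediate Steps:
Function('W')(a) = Mul(Rational(3, 2), a) (Function('W')(a) = Add(Add(Mul(Mul(-3, Pow(-2, -1)), a), a), Mul(-1, a)) = Add(Add(Mul(Mul(-3, Rational(-1, 2)), a), a), Mul(-1, a)) = Add(Add(Mul(Rational(3, 2), a), a), Mul(-1, a)) = Add(Mul(Rational(5, 2), a), Mul(-1, a)) = Mul(Rational(3, 2), a))
c = 880 (c = Add(862, Mul(-1, Mul(Rational(3, 2), -12))) = Add(862, Mul(-1, -18)) = Add(862, 18) = 880)
Pow(c, 2) = Pow(880, 2) = 774400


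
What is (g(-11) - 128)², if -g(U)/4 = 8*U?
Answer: 50176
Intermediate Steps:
g(U) = -32*U
(g(-11) - 128)² = (-32*(-11) - 128)² = (352 - 128)² = 224² = 50176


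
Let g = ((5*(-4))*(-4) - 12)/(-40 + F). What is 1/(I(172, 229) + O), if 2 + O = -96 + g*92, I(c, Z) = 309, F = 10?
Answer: 15/37 ≈ 0.40541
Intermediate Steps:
g = -34/15 (g = ((5*(-4))*(-4) - 12)/(-40 + 10) = (-20*(-4) - 12)/(-30) = (80 - 12)*(-1/30) = 68*(-1/30) = -34/15 ≈ -2.2667)
O = -4598/15 (O = -2 + (-96 - 34/15*92) = -2 + (-96 - 3128/15) = -2 - 4568/15 = -4598/15 ≈ -306.53)
1/(I(172, 229) + O) = 1/(309 - 4598/15) = 1/(37/15) = 15/37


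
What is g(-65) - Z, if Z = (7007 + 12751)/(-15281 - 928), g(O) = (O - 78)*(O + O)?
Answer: 100448356/5403 ≈ 18591.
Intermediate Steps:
g(O) = 2*O*(-78 + O) (g(O) = (-78 + O)*(2*O) = 2*O*(-78 + O))
Z = -6586/5403 (Z = 19758/(-16209) = 19758*(-1/16209) = -6586/5403 ≈ -1.2190)
g(-65) - Z = 2*(-65)*(-78 - 65) - 1*(-6586/5403) = 2*(-65)*(-143) + 6586/5403 = 18590 + 6586/5403 = 100448356/5403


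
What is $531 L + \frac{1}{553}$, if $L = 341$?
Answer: $\frac{100132264}{553} \approx 1.8107 \cdot 10^{5}$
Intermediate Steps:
$531 L + \frac{1}{553} = 531 \cdot 341 + \frac{1}{553} = 181071 + \frac{1}{553} = \frac{100132264}{553}$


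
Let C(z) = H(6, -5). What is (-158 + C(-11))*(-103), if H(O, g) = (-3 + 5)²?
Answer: 15862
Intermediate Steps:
H(O, g) = 4 (H(O, g) = 2² = 4)
C(z) = 4
(-158 + C(-11))*(-103) = (-158 + 4)*(-103) = -154*(-103) = 15862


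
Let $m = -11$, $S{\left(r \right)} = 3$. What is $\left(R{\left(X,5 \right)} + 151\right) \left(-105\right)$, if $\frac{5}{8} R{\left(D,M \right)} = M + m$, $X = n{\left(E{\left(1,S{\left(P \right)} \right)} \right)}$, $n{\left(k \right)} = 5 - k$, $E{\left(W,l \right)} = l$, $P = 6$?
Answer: $-14847$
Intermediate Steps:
$X = 2$ ($X = 5 - 3 = 2$)
$R{\left(D,M \right)} = - \frac{88}{5} + \frac{8 M}{5}$ ($R{\left(D,M \right)} = \frac{8 \left(M - 11\right)}{5} = \frac{8 \left(-11 + M\right)}{5} = - \frac{88}{5} + \frac{8 M}{5}$)
$\left(R{\left(X,5 \right)} + 151\right) \left(-105\right) = \left(\left(- \frac{88}{5} + \frac{8}{5} \cdot 5\right) + 151\right) \left(-105\right) = \left(\left(- \frac{88}{5} + 8\right) + 151\right) \left(-105\right) = \left(- \frac{48}{5} + 151\right) \left(-105\right) = \frac{707}{5} \left(-105\right) = -14847$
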